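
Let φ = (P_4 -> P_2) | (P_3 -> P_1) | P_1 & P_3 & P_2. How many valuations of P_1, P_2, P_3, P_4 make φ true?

15

P_1 | P_2 | P_3 | P_4 | (P_4 -> P_2) | (P_3 -> P_1) | (P_1 & P_3 & P_2) | φ
--- | --- | --- | --- | ------------ | ------------ | ----------------- | -
 T  |  T  |  T  |  T  |      T       |      T       |         T         | T
 T  |  T  |  T  |  F  |      T       |      T       |         T         | T
 T  |  T  |  F  |  T  |      T       |      T       |         F         | T
 T  |  T  |  F  |  F  |      T       |      T       |         F         | T
 T  |  F  |  T  |  T  |      F       |      T       |         F         | T
 T  |  F  |  T  |  F  |      T       |      T       |         F         | T
 T  |  F  |  F  |  T  |      F       |      T       |         F         | T
 T  |  F  |  F  |  F  |      T       |      T       |         F         | T
 F  |  T  |  T  |  T  |      T       |      F       |         F         | T
 F  |  T  |  T  |  F  |      T       |      F       |         F         | T
 F  |  T  |  F  |  T  |      T       |      T       |         F         | T
 F  |  T  |  F  |  F  |      T       |      T       |         F         | T
 F  |  F  |  T  |  T  |      F       |      F       |         F         | F
 F  |  F  |  T  |  F  |      T       |      F       |         F         | T
 F  |  F  |  F  |  T  |      F       |      T       |         F         | T
 F  |  F  |  F  |  F  |      T       |      T       |         F         | T
The formula is true on 15 of the 16 rows.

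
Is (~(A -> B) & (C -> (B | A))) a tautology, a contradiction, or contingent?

A  B  C     (~(A -> B) & (C -> (B | A)))
1  1  1                  0              
1  1  0                  0              
1  0  1                  1              
1  0  0                  1              
0  1  1                  0              
0  1  0                  0              
0  0  1                  0              
0  0  0                  0              
2 of 8 rows are 1, so the formula is contingent.

contingent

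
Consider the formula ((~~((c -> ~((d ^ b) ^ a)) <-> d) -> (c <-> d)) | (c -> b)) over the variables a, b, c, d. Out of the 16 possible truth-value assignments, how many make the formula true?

15

a | b | c | d | φ
- | - | - | - | -
0 | 0 | 0 | 0 | 1
0 | 0 | 0 | 1 | 1
0 | 0 | 1 | 0 | 1
0 | 0 | 1 | 1 | 1
0 | 1 | 0 | 0 | 1
0 | 1 | 0 | 1 | 1
0 | 1 | 1 | 0 | 1
0 | 1 | 1 | 1 | 1
1 | 0 | 0 | 0 | 1
1 | 0 | 0 | 1 | 1
1 | 0 | 1 | 0 | 0
1 | 0 | 1 | 1 | 1
1 | 1 | 0 | 0 | 1
1 | 1 | 0 | 1 | 1
1 | 1 | 1 | 0 | 1
1 | 1 | 1 | 1 | 1
The formula is true on 15 of the 16 rows.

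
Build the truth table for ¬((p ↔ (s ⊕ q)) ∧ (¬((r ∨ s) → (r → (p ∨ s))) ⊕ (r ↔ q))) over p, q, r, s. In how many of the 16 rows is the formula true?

  p   |   q   |   r   |   s   |   φ  
----- | ----- | ----- | ----- | -----
 True |  True |  True |  True |  True
 True |  True |  True | False | False
 True |  True | False |  True |  True
 True |  True | False | False |  True
 True | False |  True |  True |  True
 True | False |  True | False |  True
 True | False | False |  True | False
 True | False | False | False |  True
False |  True |  True |  True | False
False |  True |  True | False |  True
False |  True | False |  True |  True
False |  True | False | False |  True
False | False |  True |  True |  True
False | False |  True | False | False
False | False | False |  True |  True
False | False | False | False | False
The formula is true on 11 of the 16 rows.

11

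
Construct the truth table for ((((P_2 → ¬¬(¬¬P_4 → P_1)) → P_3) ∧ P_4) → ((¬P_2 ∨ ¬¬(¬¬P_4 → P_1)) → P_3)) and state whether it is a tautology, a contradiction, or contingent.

tautology

 P_1  |  P_2  |  P_3  |  P_4  |  ¬P_4 | ¬¬P_4 | (¬¬P_4 → P_1) | ¬(¬¬P_4 → P_1) | ¬¬(¬¬P_4 → P_1) | (P_2 → ¬¬(¬¬P_4 → P_1)) |  ¬P_2 | (¬P_2 ∨ ¬¬(¬¬P_4 → P_1)) |   φ  
----- | ----- | ----- | ----- | ----- | ----- | ------------- | -------------- | --------------- | ----------------------- | ----- | ------------------------ | -----
 True |  True |  True |  True | False |  True |      True     |     False      |       True      |           True          | False |           True           |  True
 True |  True |  True | False |  True | False |      True     |     False      |       True      |           True          | False |           True           |  True
 True |  True | False |  True | False |  True |      True     |     False      |       True      |           True          | False |           True           |  True
 True |  True | False | False |  True | False |      True     |     False      |       True      |           True          | False |           True           |  True
 True | False |  True |  True | False |  True |      True     |     False      |       True      |           True          |  True |           True           |  True
 True | False |  True | False |  True | False |      True     |     False      |       True      |           True          |  True |           True           |  True
 True | False | False |  True | False |  True |      True     |     False      |       True      |           True          |  True |           True           |  True
 True | False | False | False |  True | False |      True     |     False      |       True      |           True          |  True |           True           |  True
False |  True |  True |  True | False |  True |     False     |      True      |      False      |          False          | False |          False           |  True
False |  True |  True | False |  True | False |      True     |     False      |       True      |           True          | False |           True           |  True
False |  True | False |  True | False |  True |     False     |      True      |      False      |          False          | False |          False           |  True
False |  True | False | False |  True | False |      True     |     False      |       True      |           True          | False |           True           |  True
False | False |  True |  True | False |  True |     False     |      True      |      False      |           True          |  True |           True           |  True
False | False |  True | False |  True | False |      True     |     False      |       True      |           True          |  True |           True           |  True
False | False | False |  True | False |  True |     False     |      True      |      False      |           True          |  True |           True           |  True
False | False | False | False |  True | False |      True     |     False      |       True      |           True          |  True |           True           |  True
Every row is True, so the formula is a tautology.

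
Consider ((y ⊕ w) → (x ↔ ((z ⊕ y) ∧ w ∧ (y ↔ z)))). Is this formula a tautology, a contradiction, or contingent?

  x      y      z      w    |    φ  
 True   True   True   True  |   True
 True   True   True  False  |  False
 True   True  False   True  |   True
 True   True  False  False  |  False
 True  False   True   True  |  False
 True  False   True  False  |   True
 True  False  False   True  |  False
 True  False  False  False  |   True
False   True   True   True  |   True
False   True   True  False  |   True
False   True  False   True  |   True
False   True  False  False  |   True
False  False   True   True  |   True
False  False   True  False  |   True
False  False  False   True  |   True
False  False  False  False  |   True
12 of 16 rows are True, so the formula is contingent.

contingent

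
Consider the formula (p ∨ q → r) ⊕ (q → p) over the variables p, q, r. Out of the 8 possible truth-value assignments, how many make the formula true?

  p   |   q   |   r   | (((p ∨ q) → r) ⊕ (q → p))
----- | ----- | ----- | -------------------------
 True |  True |  True |           False          
 True |  True | False |            True          
 True | False |  True |           False          
 True | False | False |            True          
False |  True |  True |            True          
False |  True | False |           False          
False | False |  True |           False          
False | False | False |           False          
The formula is true on 3 of the 8 rows.

3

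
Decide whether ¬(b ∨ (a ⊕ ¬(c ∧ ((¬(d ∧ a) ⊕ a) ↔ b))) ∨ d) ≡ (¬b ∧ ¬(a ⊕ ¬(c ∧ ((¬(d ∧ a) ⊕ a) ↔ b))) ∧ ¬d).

  a   |   b   |   c   |   d   ||   φ   |   ψ  
 True |  True |  True |  True || False | False
 True |  True |  True | False || False | False
 True |  True | False |  True || False | False
 True |  True | False | False || False | False
 True | False |  True |  True || False | False
 True | False |  True | False || False | False
 True | False | False |  True || False | False
 True | False | False | False ||  True |  True
False |  True |  True |  True || False | False
False |  True |  True | False || False | False
False |  True | False |  True || False | False
False |  True | False | False || False | False
False | False |  True |  True || False | False
False | False |  True | False || False | False
False | False | False |  True || False | False
False | False | False | False || False | False
The columns for φ and ψ agree on every row, so they are logically equivalent.

equivalent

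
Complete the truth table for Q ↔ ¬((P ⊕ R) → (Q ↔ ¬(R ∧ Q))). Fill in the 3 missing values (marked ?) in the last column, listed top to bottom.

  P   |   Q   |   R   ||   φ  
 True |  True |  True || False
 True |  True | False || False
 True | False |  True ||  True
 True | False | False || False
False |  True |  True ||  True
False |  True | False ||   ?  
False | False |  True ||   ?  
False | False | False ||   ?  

False, False, True

Row P=False, Q=True, R=False: ¬((P ⊕ R) → (Q ↔ ¬(R ∧ Q))) = False, so the formula = False.
Row P=False, Q=False, R=True: ¬((P ⊕ R) → (Q ↔ ¬(R ∧ Q))) = True, so the formula = False.
Row P=False, Q=False, R=False: ¬((P ⊕ R) → (Q ↔ ¬(R ∧ Q))) = False, so the formula = True.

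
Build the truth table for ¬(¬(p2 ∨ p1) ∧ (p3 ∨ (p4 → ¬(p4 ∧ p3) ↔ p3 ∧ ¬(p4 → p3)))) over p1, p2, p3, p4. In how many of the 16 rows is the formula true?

14

p1 | p2 | p3 | p4 || φ
1  | 1  | 1  | 1  || 1
1  | 1  | 1  | 0  || 1
1  | 1  | 0  | 1  || 1
1  | 1  | 0  | 0  || 1
1  | 0  | 1  | 1  || 1
1  | 0  | 1  | 0  || 1
1  | 0  | 0  | 1  || 1
1  | 0  | 0  | 0  || 1
0  | 1  | 1  | 1  || 1
0  | 1  | 1  | 0  || 1
0  | 1  | 0  | 1  || 1
0  | 1  | 0  | 0  || 1
0  | 0  | 1  | 1  || 0
0  | 0  | 1  | 0  || 0
0  | 0  | 0  | 1  || 1
0  | 0  | 0  | 0  || 1
The formula is true on 14 of the 16 rows.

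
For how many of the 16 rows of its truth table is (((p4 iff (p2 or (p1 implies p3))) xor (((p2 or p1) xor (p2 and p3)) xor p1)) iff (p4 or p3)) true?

8

p1  p2  p3  p4  |  φ
F   F   F   F   |  T
F   F   F   T   |  T
F   F   T   F   |  F
F   F   T   T   |  T
F   T   F   F   |  F
F   T   F   T   |  F
F   T   T   F   |  F
F   T   T   T   |  T
T   F   F   F   |  F
T   F   F   T   |  F
T   F   T   F   |  F
T   F   T   T   |  T
T   T   F   F   |  T
T   T   F   T   |  T
T   T   T   F   |  T
T   T   T   T   |  F
The formula is true on 8 of the 16 rows.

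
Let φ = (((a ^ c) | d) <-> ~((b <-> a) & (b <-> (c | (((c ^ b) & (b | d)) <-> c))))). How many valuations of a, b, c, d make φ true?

12

a  b  c  d     (a ^ c)  ((a ^ c) | d)  (b <-> a)  (c ^ b)  (b | d)  ((c ^ b) & (b | d))  (((c ^ b) & (b | d)) <-> c)  φ
1  1  1  1        0           1            1         0        1              0                        0               0
1  1  1  0        0           0            1         0        1              0                        0               1
1  1  0  1        1           1            1         1        1              1                        0               1
1  1  0  0        1           1            1         1        1              1                        0               1
1  0  1  1        0           1            0         1        1              1                        1               1
1  0  1  0        0           0            0         1        0              0                        0               0
1  0  0  1        1           1            0         0        1              0                        1               1
1  0  0  0        1           1            0         0        0              0                        1               1
0  1  1  1        1           1            0         0        1              0                        0               1
0  1  1  0        1           1            0         0        1              0                        0               1
0  1  0  1        0           1            0         1        1              1                        0               1
0  1  0  0        0           0            0         1        1              1                        0               0
0  0  1  1        1           1            1         1        1              1                        1               1
0  0  1  0        1           1            1         1        0              0                        0               1
0  0  0  1        0           1            1         0        1              0                        1               1
0  0  0  0        0           0            1         0        0              0                        1               0
The formula is true on 12 of the 16 rows.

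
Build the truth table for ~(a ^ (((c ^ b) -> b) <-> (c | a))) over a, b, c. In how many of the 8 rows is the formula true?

6

a  b  c  |  φ
0  0  0  |  1
0  0  1  |  1
0  1  0  |  1
0  1  1  |  0
1  0  0  |  1
1  0  1  |  0
1  1  0  |  1
1  1  1  |  1
The formula is true on 6 of the 8 rows.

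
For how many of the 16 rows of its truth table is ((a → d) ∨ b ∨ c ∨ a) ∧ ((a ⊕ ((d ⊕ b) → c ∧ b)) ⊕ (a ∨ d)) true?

10

a  b  c  d  |  φ
F  F  F  F  |  T
F  F  F  T  |  T
F  F  T  F  |  T
F  F  T  T  |  T
F  T  F  F  |  F
F  T  F  T  |  F
F  T  T  F  |  T
F  T  T  T  |  F
T  F  F  F  |  T
T  F  F  T  |  F
T  F  T  F  |  T
T  F  T  T  |  F
T  T  F  F  |  F
T  T  F  T  |  T
T  T  T  F  |  T
T  T  T  T  |  T
The formula is true on 10 of the 16 rows.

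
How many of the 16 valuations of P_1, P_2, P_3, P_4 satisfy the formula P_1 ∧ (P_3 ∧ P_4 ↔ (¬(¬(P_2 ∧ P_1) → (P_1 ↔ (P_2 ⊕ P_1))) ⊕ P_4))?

6

P_1  P_2  P_3  P_4  |  (P_3 ∧ P_4)  (P_2 ∧ P_1)  ¬(P_2 ∧ P_1)  (P_2 ⊕ P_1)  (P_1 ↔ (P_2 ⊕ P_1))  φ
 F    F    F    F   |       F            F            T             F                T           F
 F    F    F    T   |       F            F            T             F                T           F
 F    F    T    F   |       F            F            T             F                T           F
 F    F    T    T   |       T            F            T             F                T           F
 F    T    F    F   |       F            F            T             T                F           F
 F    T    F    T   |       F            F            T             T                F           F
 F    T    T    F   |       F            F            T             T                F           F
 F    T    T    T   |       T            F            T             T                F           F
 T    F    F    F   |       F            F            T             T                T           T
 T    F    F    T   |       F            F            T             T                T           F
 T    F    T    F   |       F            F            T             T                T           T
 T    F    T    T   |       T            F            T             T                T           T
 T    T    F    F   |       F            T            F             F                F           T
 T    T    F    T   |       F            T            F             F                F           F
 T    T    T    F   |       F            T            F             F                F           T
 T    T    T    T   |       T            T            F             F                F           T
The formula is true on 6 of the 16 rows.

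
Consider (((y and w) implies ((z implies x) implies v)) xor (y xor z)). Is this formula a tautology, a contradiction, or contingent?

contingent

x | y | z | w | v || φ
T | T | T | T | T || T
T | T | T | T | F || F
T | T | T | F | T || T
T | T | T | F | F || T
T | T | F | T | T || F
T | T | F | T | F || T
T | T | F | F | T || F
T | T | F | F | F || F
T | F | T | T | T || F
T | F | T | T | F || F
T | F | T | F | T || F
T | F | T | F | F || F
T | F | F | T | T || T
T | F | F | T | F || T
T | F | F | F | T || T
T | F | F | F | F || T
F | T | T | T | T || T
F | T | T | T | F || T
F | T | T | F | T || T
F | T | T | F | F || T
F | T | F | T | T || F
F | T | F | T | F || T
F | T | F | F | T || F
F | T | F | F | F || F
F | F | T | T | T || F
F | F | T | T | F || F
F | F | T | F | T || F
F | F | T | F | F || F
F | F | F | T | T || T
F | F | F | T | F || T
F | F | F | F | T || T
F | F | F | F | F || T
17 of 32 rows are T, so the formula is contingent.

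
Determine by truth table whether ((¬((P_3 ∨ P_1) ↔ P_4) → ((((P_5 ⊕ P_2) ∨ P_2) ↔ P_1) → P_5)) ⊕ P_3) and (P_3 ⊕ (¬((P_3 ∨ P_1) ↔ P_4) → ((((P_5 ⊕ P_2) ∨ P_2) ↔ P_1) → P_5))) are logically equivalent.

P_1 | P_2 | P_3 | P_4 | P_5 || φ | ψ
 F  |  F  |  F  |  F  |  F  || T | T
 F  |  F  |  F  |  F  |  T  || T | T
 F  |  F  |  F  |  T  |  F  || F | F
 F  |  F  |  F  |  T  |  T  || T | T
 F  |  F  |  T  |  F  |  F  || T | T
 F  |  F  |  T  |  F  |  T  || F | F
 F  |  F  |  T  |  T  |  F  || F | F
 F  |  F  |  T  |  T  |  T  || F | F
 F  |  T  |  F  |  F  |  F  || T | T
 F  |  T  |  F  |  F  |  T  || T | T
 F  |  T  |  F  |  T  |  F  || T | T
 F  |  T  |  F  |  T  |  T  || T | T
 F  |  T  |  T  |  F  |  F  || F | F
 F  |  T  |  T  |  F  |  T  || F | F
 F  |  T  |  T  |  T  |  F  || F | F
 F  |  T  |  T  |  T  |  T  || F | F
 T  |  F  |  F  |  F  |  F  || T | T
 T  |  F  |  F  |  F  |  T  || T | T
 T  |  F  |  F  |  T  |  F  || T | T
 T  |  F  |  F  |  T  |  T  || T | T
 T  |  F  |  T  |  F  |  F  || F | F
 T  |  F  |  T  |  F  |  T  || F | F
 T  |  F  |  T  |  T  |  F  || F | F
 T  |  F  |  T  |  T  |  T  || F | F
 T  |  T  |  F  |  F  |  F  || F | F
 T  |  T  |  F  |  F  |  T  || T | T
 T  |  T  |  F  |  T  |  F  || T | T
 T  |  T  |  F  |  T  |  T  || T | T
 T  |  T  |  T  |  F  |  F  || T | T
 T  |  T  |  T  |  F  |  T  || F | F
 T  |  T  |  T  |  T  |  F  || F | F
 T  |  T  |  T  |  T  |  T  || F | F
The columns for φ and ψ agree on every row, so they are logically equivalent.

equivalent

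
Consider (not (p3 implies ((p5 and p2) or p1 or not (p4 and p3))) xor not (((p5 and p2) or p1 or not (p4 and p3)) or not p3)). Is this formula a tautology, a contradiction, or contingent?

p1  p2  p3  p4  p5  |  φ
0   0   0   0   0   |  0
0   0   0   0   1   |  0
0   0   0   1   0   |  0
0   0   0   1   1   |  0
0   0   1   0   0   |  0
0   0   1   0   1   |  0
0   0   1   1   0   |  0
0   0   1   1   1   |  0
0   1   0   0   0   |  0
0   1   0   0   1   |  0
0   1   0   1   0   |  0
0   1   0   1   1   |  0
0   1   1   0   0   |  0
0   1   1   0   1   |  0
0   1   1   1   0   |  0
0   1   1   1   1   |  0
1   0   0   0   0   |  0
1   0   0   0   1   |  0
1   0   0   1   0   |  0
1   0   0   1   1   |  0
1   0   1   0   0   |  0
1   0   1   0   1   |  0
1   0   1   1   0   |  0
1   0   1   1   1   |  0
1   1   0   0   0   |  0
1   1   0   0   1   |  0
1   1   0   1   0   |  0
1   1   0   1   1   |  0
1   1   1   0   0   |  0
1   1   1   0   1   |  0
1   1   1   1   0   |  0
1   1   1   1   1   |  0
Every row is 0, so the formula is a contradiction.

contradiction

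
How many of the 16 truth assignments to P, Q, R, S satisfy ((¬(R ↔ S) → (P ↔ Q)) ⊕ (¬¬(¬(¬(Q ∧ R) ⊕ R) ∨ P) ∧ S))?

  P   |   Q   |   R   |   S   || (R ↔ S) | ¬(R ↔ S) | (P ↔ Q) | (¬(R ↔ S) → (P ↔ Q)) | (Q ∧ R) | ¬(Q ∧ R) | (¬(Q ∧ R) ⊕ R) | ¬(¬(Q ∧ R) ⊕ R) | (¬(¬(Q ∧ R) ⊕ R) ∨ P) | ¬(¬(¬(Q ∧ R) ⊕ R) ∨ P) | ¬¬(¬(¬(Q ∧ R) ⊕ R) ∨ P) |   φ  
 True |  True |  True |  True ||   True  |  False   |   True  |         True         |   True  |  False   |      True      |      False      |          True         |         False          |           True          | False
 True |  True |  True | False ||  False  |   True   |   True  |         True         |   True  |  False   |      True      |      False      |          True         |         False          |           True          |  True
 True |  True | False |  True ||  False  |   True   |   True  |         True         |  False  |   True   |      True      |      False      |          True         |         False          |           True          | False
 True |  True | False | False ||   True  |  False   |   True  |         True         |  False  |   True   |      True      |      False      |          True         |         False          |           True          |  True
 True | False |  True |  True ||   True  |  False   |  False  |         True         |  False  |   True   |     False      |       True      |          True         |         False          |           True          | False
 True | False |  True | False ||  False  |   True   |  False  |        False         |  False  |   True   |     False      |       True      |          True         |         False          |           True          | False
 True | False | False |  True ||  False  |   True   |  False  |        False         |  False  |   True   |      True      |      False      |          True         |         False          |           True          |  True
 True | False | False | False ||   True  |  False   |  False  |         True         |  False  |   True   |      True      |      False      |          True         |         False          |           True          |  True
False |  True |  True |  True ||   True  |  False   |  False  |         True         |   True  |  False   |      True      |      False      |         False         |          True          |          False          |  True
False |  True |  True | False ||  False  |   True   |  False  |        False         |   True  |  False   |      True      |      False      |         False         |          True          |          False          | False
False |  True | False |  True ||  False  |   True   |  False  |        False         |  False  |   True   |      True      |      False      |         False         |          True          |          False          | False
False |  True | False | False ||   True  |  False   |  False  |         True         |  False  |   True   |      True      |      False      |         False         |          True          |          False          |  True
False | False |  True |  True ||   True  |  False   |   True  |         True         |  False  |   True   |     False      |       True      |          True         |         False          |           True          | False
False | False |  True | False ||  False  |   True   |   True  |         True         |  False  |   True   |     False      |       True      |          True         |         False          |           True          |  True
False | False | False |  True ||  False  |   True   |   True  |         True         |  False  |   True   |      True      |      False      |         False         |          True          |          False          |  True
False | False | False | False ||   True  |  False   |   True  |         True         |  False  |   True   |      True      |      False      |         False         |          True          |          False          |  True
The formula is true on 9 of the 16 rows.

9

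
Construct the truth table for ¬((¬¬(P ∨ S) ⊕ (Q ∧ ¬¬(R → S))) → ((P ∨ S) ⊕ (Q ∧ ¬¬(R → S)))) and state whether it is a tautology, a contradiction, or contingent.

P | Q | R | S | φ
- | - | - | - | -
T | T | T | T | F
T | T | T | F | F
T | T | F | T | F
T | T | F | F | F
T | F | T | T | F
T | F | T | F | F
T | F | F | T | F
T | F | F | F | F
F | T | T | T | F
F | T | T | F | F
F | T | F | T | F
F | T | F | F | F
F | F | T | T | F
F | F | T | F | F
F | F | F | T | F
F | F | F | F | F
Every row is F, so the formula is a contradiction.

contradiction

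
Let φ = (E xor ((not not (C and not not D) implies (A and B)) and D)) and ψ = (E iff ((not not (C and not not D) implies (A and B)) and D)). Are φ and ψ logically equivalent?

A | B | C | D | E | φ | ψ
- | - | - | - | - | - | -
T | T | T | T | T | F | T
T | T | T | T | F | T | F
T | T | T | F | T | T | F
T | T | T | F | F | F | T
T | T | F | T | T | F | T
T | T | F | T | F | T | F
T | T | F | F | T | T | F
T | T | F | F | F | F | T
T | F | T | T | T | T | F
T | F | T | T | F | F | T
T | F | T | F | T | T | F
T | F | T | F | F | F | T
T | F | F | T | T | F | T
T | F | F | T | F | T | F
T | F | F | F | T | T | F
T | F | F | F | F | F | T
F | T | T | T | T | T | F
F | T | T | T | F | F | T
F | T | T | F | T | T | F
F | T | T | F | F | F | T
F | T | F | T | T | F | T
F | T | F | T | F | T | F
F | T | F | F | T | T | F
F | T | F | F | F | F | T
F | F | T | T | T | T | F
F | F | T | T | F | F | T
F | F | T | F | T | T | F
F | F | T | F | F | F | T
F | F | F | T | T | F | T
F | F | F | T | F | T | F
F | F | F | F | T | T | F
F | F | F | F | F | F | T
The columns differ at A=T, B=T, C=T, D=T, E=T (φ=F, ψ=T), so they are not equivalent.

not equivalent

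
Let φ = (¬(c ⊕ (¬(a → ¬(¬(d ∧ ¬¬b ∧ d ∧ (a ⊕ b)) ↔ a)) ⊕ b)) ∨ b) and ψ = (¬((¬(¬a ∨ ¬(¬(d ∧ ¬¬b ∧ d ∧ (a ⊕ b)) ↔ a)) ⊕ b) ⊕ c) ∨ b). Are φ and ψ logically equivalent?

equivalent

a | b | c | d | φ | ψ
- | - | - | - | - | -
0 | 0 | 0 | 0 | 1 | 1
0 | 0 | 0 | 1 | 1 | 1
0 | 0 | 1 | 0 | 0 | 0
0 | 0 | 1 | 1 | 0 | 0
0 | 1 | 0 | 0 | 1 | 1
0 | 1 | 0 | 1 | 1 | 1
0 | 1 | 1 | 0 | 1 | 1
0 | 1 | 1 | 1 | 1 | 1
1 | 0 | 0 | 0 | 0 | 0
1 | 0 | 0 | 1 | 0 | 0
1 | 0 | 1 | 0 | 1 | 1
1 | 0 | 1 | 1 | 1 | 1
1 | 1 | 0 | 0 | 1 | 1
1 | 1 | 0 | 1 | 1 | 1
1 | 1 | 1 | 0 | 1 | 1
1 | 1 | 1 | 1 | 1 | 1
The columns for φ and ψ agree on every row, so they are logically equivalent.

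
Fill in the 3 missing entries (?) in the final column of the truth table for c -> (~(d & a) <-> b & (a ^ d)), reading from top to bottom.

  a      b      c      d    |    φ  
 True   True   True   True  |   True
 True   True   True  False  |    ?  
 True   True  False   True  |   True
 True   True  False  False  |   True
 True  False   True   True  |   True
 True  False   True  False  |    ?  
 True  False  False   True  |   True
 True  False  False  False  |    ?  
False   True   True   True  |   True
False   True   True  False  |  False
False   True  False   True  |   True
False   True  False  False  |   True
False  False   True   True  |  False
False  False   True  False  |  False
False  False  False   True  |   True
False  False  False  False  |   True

True, False, True

Row a=True, b=True, c=True, d=False: (~(d & a) <-> b & (a ^ d)) = True, so the formula = True.
Row a=True, b=False, c=True, d=False: (~(d & a) <-> b & (a ^ d)) = False, so the formula = False.
Row a=True, b=False, c=False, d=False: (~(d & a) <-> b & (a ^ d)) = False, so the formula = True.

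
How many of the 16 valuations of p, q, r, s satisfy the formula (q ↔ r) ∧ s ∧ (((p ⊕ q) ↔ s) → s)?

4

p  q  r  s  |  φ
1  1  1  1  |  1
1  1  1  0  |  0
1  1  0  1  |  0
1  1  0  0  |  0
1  0  1  1  |  0
1  0  1  0  |  0
1  0  0  1  |  1
1  0  0  0  |  0
0  1  1  1  |  1
0  1  1  0  |  0
0  1  0  1  |  0
0  1  0  0  |  0
0  0  1  1  |  0
0  0  1  0  |  0
0  0  0  1  |  1
0  0  0  0  |  0
The formula is true on 4 of the 16 rows.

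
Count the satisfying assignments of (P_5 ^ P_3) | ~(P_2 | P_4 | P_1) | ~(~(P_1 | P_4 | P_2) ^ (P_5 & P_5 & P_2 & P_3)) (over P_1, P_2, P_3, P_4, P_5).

P_1  P_2  P_3  P_4  P_5  |  φ
 T    T    T    T    T   |  F
 T    T    T    T    F   |  T
 T    T    T    F    T   |  F
 T    T    T    F    F   |  T
 T    T    F    T    T   |  T
 T    T    F    T    F   |  T
 T    T    F    F    T   |  T
 T    T    F    F    F   |  T
 T    F    T    T    T   |  T
 T    F    T    T    F   |  T
 T    F    T    F    T   |  T
 T    F    T    F    F   |  T
 T    F    F    T    T   |  T
 T    F    F    T    F   |  T
 T    F    F    F    T   |  T
 T    F    F    F    F   |  T
 F    T    T    T    T   |  F
 F    T    T    T    F   |  T
 F    T    T    F    T   |  F
 F    T    T    F    F   |  T
 F    T    F    T    T   |  T
 F    T    F    T    F   |  T
 F    T    F    F    T   |  T
 F    T    F    F    F   |  T
 F    F    T    T    T   |  T
 F    F    T    T    F   |  T
 F    F    T    F    T   |  T
 F    F    T    F    F   |  T
 F    F    F    T    T   |  T
 F    F    F    T    F   |  T
 F    F    F    F    T   |  T
 F    F    F    F    F   |  T
The formula is true on 28 of the 32 rows.

28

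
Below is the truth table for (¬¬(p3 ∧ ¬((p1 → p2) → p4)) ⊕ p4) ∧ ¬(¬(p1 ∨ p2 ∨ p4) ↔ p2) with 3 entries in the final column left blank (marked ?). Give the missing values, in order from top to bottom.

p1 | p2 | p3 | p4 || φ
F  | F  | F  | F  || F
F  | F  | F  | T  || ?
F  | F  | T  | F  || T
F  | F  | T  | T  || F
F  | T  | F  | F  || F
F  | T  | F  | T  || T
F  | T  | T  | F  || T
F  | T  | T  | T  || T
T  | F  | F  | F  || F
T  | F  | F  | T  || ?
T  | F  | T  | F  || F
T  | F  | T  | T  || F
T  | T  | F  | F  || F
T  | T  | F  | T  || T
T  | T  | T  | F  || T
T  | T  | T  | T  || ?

Row p1=F, p2=F, p3=F, p4=T: (¬¬(p3 ∧ ¬((p1 → p2) → p4)) ⊕ p4) = T, ¬(¬(p1 ∨ p2 ∨ p4) ↔ p2) = F, so the formula = F.
Row p1=T, p2=F, p3=F, p4=T: (¬¬(p3 ∧ ¬((p1 → p2) → p4)) ⊕ p4) = T, ¬(¬(p1 ∨ p2 ∨ p4) ↔ p2) = F, so the formula = F.
Row p1=T, p2=T, p3=T, p4=T: (¬¬(p3 ∧ ¬((p1 → p2) → p4)) ⊕ p4) = T, ¬(¬(p1 ∨ p2 ∨ p4) ↔ p2) = T, so the formula = T.

F, F, T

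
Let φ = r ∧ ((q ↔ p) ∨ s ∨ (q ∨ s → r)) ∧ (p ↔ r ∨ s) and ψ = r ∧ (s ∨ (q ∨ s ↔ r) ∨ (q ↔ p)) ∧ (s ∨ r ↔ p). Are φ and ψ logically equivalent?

p  q  r  s  |  φ  ψ
T  T  T  T  |  T  T
T  T  T  F  |  T  T
T  T  F  T  |  F  F
T  T  F  F  |  F  F
T  F  T  T  |  T  T
T  F  T  F  |  T  F
T  F  F  T  |  F  F
T  F  F  F  |  F  F
F  T  T  T  |  F  F
F  T  T  F  |  F  F
F  T  F  T  |  F  F
F  T  F  F  |  F  F
F  F  T  T  |  F  F
F  F  T  F  |  F  F
F  F  F  T  |  F  F
F  F  F  F  |  F  F
The columns differ at p=T, q=F, r=T, s=F (φ=T, ψ=F), so they are not equivalent.

not equivalent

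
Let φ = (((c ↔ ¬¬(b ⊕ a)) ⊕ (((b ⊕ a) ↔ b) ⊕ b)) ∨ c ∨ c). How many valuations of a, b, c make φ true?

4

a | b | c | φ
- | - | - | -
T | T | T | T
T | T | F | F
T | F | T | T
T | F | F | F
F | T | T | T
F | T | F | F
F | F | T | T
F | F | F | F
The formula is true on 4 of the 8 rows.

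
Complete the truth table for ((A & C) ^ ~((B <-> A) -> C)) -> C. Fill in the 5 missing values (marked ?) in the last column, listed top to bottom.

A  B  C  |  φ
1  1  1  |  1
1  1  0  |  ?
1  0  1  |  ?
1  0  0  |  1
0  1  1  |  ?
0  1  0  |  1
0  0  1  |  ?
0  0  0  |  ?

Row A=1, B=1, C=0: ((A & C) ^ ~((B <-> A) -> C)) = 1, so the formula = 0.
Row A=1, B=0, C=1: ((A & C) ^ ~((B <-> A) -> C)) = 1, so the formula = 1.
Row A=0, B=1, C=1: ((A & C) ^ ~((B <-> A) -> C)) = 0, so the formula = 1.
Row A=0, B=0, C=1: ((A & C) ^ ~((B <-> A) -> C)) = 0, so the formula = 1.
Row A=0, B=0, C=0: ((A & C) ^ ~((B <-> A) -> C)) = 1, so the formula = 0.

0, 1, 1, 1, 0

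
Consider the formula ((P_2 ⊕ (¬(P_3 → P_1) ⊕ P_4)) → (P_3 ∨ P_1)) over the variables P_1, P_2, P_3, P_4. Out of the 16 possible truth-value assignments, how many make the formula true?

P_1 | P_2 | P_3 | P_4 || φ
 1  |  1  |  1  |  1  || 1
 1  |  1  |  1  |  0  || 1
 1  |  1  |  0  |  1  || 1
 1  |  1  |  0  |  0  || 1
 1  |  0  |  1  |  1  || 1
 1  |  0  |  1  |  0  || 1
 1  |  0  |  0  |  1  || 1
 1  |  0  |  0  |  0  || 1
 0  |  1  |  1  |  1  || 1
 0  |  1  |  1  |  0  || 1
 0  |  1  |  0  |  1  || 1
 0  |  1  |  0  |  0  || 0
 0  |  0  |  1  |  1  || 1
 0  |  0  |  1  |  0  || 1
 0  |  0  |  0  |  1  || 0
 0  |  0  |  0  |  0  || 1
The formula is true on 14 of the 16 rows.

14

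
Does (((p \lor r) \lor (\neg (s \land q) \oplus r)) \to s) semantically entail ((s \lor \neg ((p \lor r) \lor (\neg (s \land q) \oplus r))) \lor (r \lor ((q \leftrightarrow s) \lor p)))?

p | q | r | s || φ | ψ
1 | 1 | 1 | 1 || 1 | 1
1 | 1 | 1 | 0 || 0 | 1
1 | 1 | 0 | 1 || 1 | 1
1 | 1 | 0 | 0 || 0 | 1
1 | 0 | 1 | 1 || 1 | 1
1 | 0 | 1 | 0 || 0 | 1
1 | 0 | 0 | 1 || 1 | 1
1 | 0 | 0 | 0 || 0 | 1
0 | 1 | 1 | 1 || 1 | 1
0 | 1 | 1 | 0 || 0 | 1
0 | 1 | 0 | 1 || 1 | 1
0 | 1 | 0 | 0 || 0 | 0
0 | 0 | 1 | 1 || 1 | 1
0 | 0 | 1 | 0 || 0 | 1
0 | 0 | 0 | 1 || 1 | 1
0 | 0 | 0 | 0 || 0 | 1
In every row where φ is true, ψ is also true, so φ ⊨ ψ.

yes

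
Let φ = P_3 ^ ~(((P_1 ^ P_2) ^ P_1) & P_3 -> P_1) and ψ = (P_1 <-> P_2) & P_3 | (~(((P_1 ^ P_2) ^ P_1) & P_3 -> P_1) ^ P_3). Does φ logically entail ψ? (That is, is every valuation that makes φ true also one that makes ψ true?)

yes

P_1 | P_2 | P_3 || φ | ψ
 1  |  1  |  1  || 1 | 1
 1  |  1  |  0  || 0 | 0
 1  |  0  |  1  || 1 | 1
 1  |  0  |  0  || 0 | 0
 0  |  1  |  1  || 0 | 0
 0  |  1  |  0  || 0 | 0
 0  |  0  |  1  || 1 | 1
 0  |  0  |  0  || 0 | 0
In every row where φ is true, ψ is also true, so φ ⊨ ψ.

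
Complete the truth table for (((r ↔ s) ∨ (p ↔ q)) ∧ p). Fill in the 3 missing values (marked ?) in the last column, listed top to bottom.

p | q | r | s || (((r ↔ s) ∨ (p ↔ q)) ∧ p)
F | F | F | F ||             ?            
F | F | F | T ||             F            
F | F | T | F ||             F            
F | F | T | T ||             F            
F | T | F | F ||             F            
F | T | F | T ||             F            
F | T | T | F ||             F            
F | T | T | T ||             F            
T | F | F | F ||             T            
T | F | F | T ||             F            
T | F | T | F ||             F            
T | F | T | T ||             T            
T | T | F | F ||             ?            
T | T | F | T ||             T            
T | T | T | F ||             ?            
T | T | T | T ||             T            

F, T, T

Row p=F, q=F, r=F, s=F: ((r ↔ s) ∨ (p ↔ q)) = T, so (((r ↔ s) ∨ (p ↔ q)) ∧ p) = F.
Row p=T, q=T, r=F, s=F: ((r ↔ s) ∨ (p ↔ q)) = T, so (((r ↔ s) ∨ (p ↔ q)) ∧ p) = T.
Row p=T, q=T, r=T, s=F: ((r ↔ s) ∨ (p ↔ q)) = T, so (((r ↔ s) ∨ (p ↔ q)) ∧ p) = T.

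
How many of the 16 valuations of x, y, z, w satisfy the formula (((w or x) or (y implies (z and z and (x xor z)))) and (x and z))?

x  y  z  w  |  (w or x)  (x xor z)  (z and z and (x xor z))  (x and z)  φ
T  T  T  T  |     T          F                 F                 T      T
T  T  T  F  |     T          F                 F                 T      T
T  T  F  T  |     T          T                 F                 F      F
T  T  F  F  |     T          T                 F                 F      F
T  F  T  T  |     T          F                 F                 T      T
T  F  T  F  |     T          F                 F                 T      T
T  F  F  T  |     T          T                 F                 F      F
T  F  F  F  |     T          T                 F                 F      F
F  T  T  T  |     T          T                 T                 F      F
F  T  T  F  |     F          T                 T                 F      F
F  T  F  T  |     T          F                 F                 F      F
F  T  F  F  |     F          F                 F                 F      F
F  F  T  T  |     T          T                 T                 F      F
F  F  T  F  |     F          T                 T                 F      F
F  F  F  T  |     T          F                 F                 F      F
F  F  F  F  |     F          F                 F                 F      F
The formula is true on 4 of the 16 rows.

4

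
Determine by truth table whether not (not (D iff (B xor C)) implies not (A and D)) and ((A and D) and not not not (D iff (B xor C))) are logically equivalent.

equivalent

A | B | C | D | φ | ψ
- | - | - | - | - | -
1 | 1 | 1 | 1 | 1 | 1
1 | 1 | 1 | 0 | 0 | 0
1 | 1 | 0 | 1 | 0 | 0
1 | 1 | 0 | 0 | 0 | 0
1 | 0 | 1 | 1 | 0 | 0
1 | 0 | 1 | 0 | 0 | 0
1 | 0 | 0 | 1 | 1 | 1
1 | 0 | 0 | 0 | 0 | 0
0 | 1 | 1 | 1 | 0 | 0
0 | 1 | 1 | 0 | 0 | 0
0 | 1 | 0 | 1 | 0 | 0
0 | 1 | 0 | 0 | 0 | 0
0 | 0 | 1 | 1 | 0 | 0
0 | 0 | 1 | 0 | 0 | 0
0 | 0 | 0 | 1 | 0 | 0
0 | 0 | 0 | 0 | 0 | 0
The columns for φ and ψ agree on every row, so they are logically equivalent.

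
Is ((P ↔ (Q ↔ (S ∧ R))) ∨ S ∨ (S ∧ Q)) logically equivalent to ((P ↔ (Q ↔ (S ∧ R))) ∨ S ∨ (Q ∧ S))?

equivalent

  P   |   Q   |   R   |   S   |   φ   |   ψ  
----- | ----- | ----- | ----- | ----- | -----
 True |  True |  True |  True |  True |  True
 True |  True |  True | False | False | False
 True |  True | False |  True |  True |  True
 True |  True | False | False | False | False
 True | False |  True |  True |  True |  True
 True | False |  True | False |  True |  True
 True | False | False |  True |  True |  True
 True | False | False | False |  True |  True
False |  True |  True |  True |  True |  True
False |  True |  True | False |  True |  True
False |  True | False |  True |  True |  True
False |  True | False | False |  True |  True
False | False |  True |  True |  True |  True
False | False |  True | False | False | False
False | False | False |  True |  True |  True
False | False | False | False | False | False
The columns for φ and ψ agree on every row, so they are logically equivalent.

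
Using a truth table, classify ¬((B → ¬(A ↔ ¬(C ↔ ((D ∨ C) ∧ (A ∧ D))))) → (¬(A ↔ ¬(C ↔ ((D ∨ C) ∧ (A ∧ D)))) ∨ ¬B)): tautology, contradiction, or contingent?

  A      B      C      D    |    φ  
 True   True   True   True  |  False
 True   True   True  False  |  False
 True   True  False   True  |  False
 True   True  False  False  |  False
 True  False   True   True  |  False
 True  False   True  False  |  False
 True  False  False   True  |  False
 True  False  False  False  |  False
False   True   True   True  |  False
False   True   True  False  |  False
False   True  False   True  |  False
False   True  False  False  |  False
False  False   True   True  |  False
False  False   True  False  |  False
False  False  False   True  |  False
False  False  False  False  |  False
Every row is False, so the formula is a contradiction.

contradiction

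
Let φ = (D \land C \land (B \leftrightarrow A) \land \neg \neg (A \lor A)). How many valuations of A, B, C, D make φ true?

1

A  B  C  D  |  (B \leftrightarrow A)  (A \lor A)  \neg (A \lor A)  \neg \neg (A \lor A)  φ
0  0  0  0  |            1                0              1                  0            0
0  0  0  1  |            1                0              1                  0            0
0  0  1  0  |            1                0              1                  0            0
0  0  1  1  |            1                0              1                  0            0
0  1  0  0  |            0                0              1                  0            0
0  1  0  1  |            0                0              1                  0            0
0  1  1  0  |            0                0              1                  0            0
0  1  1  1  |            0                0              1                  0            0
1  0  0  0  |            0                1              0                  1            0
1  0  0  1  |            0                1              0                  1            0
1  0  1  0  |            0                1              0                  1            0
1  0  1  1  |            0                1              0                  1            0
1  1  0  0  |            1                1              0                  1            0
1  1  0  1  |            1                1              0                  1            0
1  1  1  0  |            1                1              0                  1            0
1  1  1  1  |            1                1              0                  1            1
The formula is true on 1 of the 16 rows.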